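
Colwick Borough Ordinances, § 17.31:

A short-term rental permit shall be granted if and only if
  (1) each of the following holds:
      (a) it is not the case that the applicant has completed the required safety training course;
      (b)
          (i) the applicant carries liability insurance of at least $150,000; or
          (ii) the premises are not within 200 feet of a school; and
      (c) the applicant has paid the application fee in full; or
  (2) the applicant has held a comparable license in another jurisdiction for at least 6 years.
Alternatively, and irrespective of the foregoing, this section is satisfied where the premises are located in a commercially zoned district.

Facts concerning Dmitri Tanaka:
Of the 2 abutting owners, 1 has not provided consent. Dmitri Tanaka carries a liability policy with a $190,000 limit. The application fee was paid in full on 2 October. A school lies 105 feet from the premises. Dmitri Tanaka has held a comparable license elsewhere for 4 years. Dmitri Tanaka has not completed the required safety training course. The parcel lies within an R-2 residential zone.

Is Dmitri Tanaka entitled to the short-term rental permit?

Yes — granted.

(a) not (safety training) — met.
(i) insurance ≥ $150,000 — satisfied.
(ii) ≥200 ft from school — not satisfied.
(b) = T OR F = true.
(c) fee paid — met.
So (1) is satisfied (T AND T AND T).
(2) prior license ≥ 6 yr — not met.
So Overall is satisfied (T OR F).
Exception (commercially zoned) — not satisfied.
Result: main true OR exception false → true.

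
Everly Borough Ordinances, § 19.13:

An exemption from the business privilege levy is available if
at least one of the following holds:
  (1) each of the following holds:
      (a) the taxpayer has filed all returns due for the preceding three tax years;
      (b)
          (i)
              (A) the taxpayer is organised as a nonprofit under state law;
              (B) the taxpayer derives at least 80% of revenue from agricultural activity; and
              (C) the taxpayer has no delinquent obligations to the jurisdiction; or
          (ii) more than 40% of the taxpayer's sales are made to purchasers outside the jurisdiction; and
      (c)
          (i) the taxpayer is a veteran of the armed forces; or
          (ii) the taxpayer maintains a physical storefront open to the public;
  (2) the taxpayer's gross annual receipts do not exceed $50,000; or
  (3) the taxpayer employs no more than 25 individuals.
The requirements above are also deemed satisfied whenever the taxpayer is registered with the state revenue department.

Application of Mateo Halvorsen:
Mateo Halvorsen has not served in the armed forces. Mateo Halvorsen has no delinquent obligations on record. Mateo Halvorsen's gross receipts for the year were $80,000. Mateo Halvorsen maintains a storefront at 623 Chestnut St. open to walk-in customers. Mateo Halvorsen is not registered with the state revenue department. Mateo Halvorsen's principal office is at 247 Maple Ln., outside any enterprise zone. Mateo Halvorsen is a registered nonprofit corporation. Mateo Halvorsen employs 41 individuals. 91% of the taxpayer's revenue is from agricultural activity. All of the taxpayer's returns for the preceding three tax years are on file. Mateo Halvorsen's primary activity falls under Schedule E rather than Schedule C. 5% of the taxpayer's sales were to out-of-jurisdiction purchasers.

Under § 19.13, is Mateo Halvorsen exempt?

Yes — exempt.

(a) returns current — met.
(A) nonprofit — holds.
(B) ≥80% agricultural — holds.
(C) no delinquency — satisfied.
(i) = T AND T AND T = true.
(ii) >40% out-of-jur. sales — not satisfied.
So (b) is satisfied (T OR F).
(i) veteran — not met.
(ii) has storefront — holds.
(c): F OR T → true.
(1): T AND T AND T → true.
(2) receipts ≤ $50,000 — not met.
(3) ≤ 25 employees — not satisfied.
So Overall is satisfied (T OR F OR F).
Exception (state-registered) — not satisfied.
Result: main true OR exception false → true.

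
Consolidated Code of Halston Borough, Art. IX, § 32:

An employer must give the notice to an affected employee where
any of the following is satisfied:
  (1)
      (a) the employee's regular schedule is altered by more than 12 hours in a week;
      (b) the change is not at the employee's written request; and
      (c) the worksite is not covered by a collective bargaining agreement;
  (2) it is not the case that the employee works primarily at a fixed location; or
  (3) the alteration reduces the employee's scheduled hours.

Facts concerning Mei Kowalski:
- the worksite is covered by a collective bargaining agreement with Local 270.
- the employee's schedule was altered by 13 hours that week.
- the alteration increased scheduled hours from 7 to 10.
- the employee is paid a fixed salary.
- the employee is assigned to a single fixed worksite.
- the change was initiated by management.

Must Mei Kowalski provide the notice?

No — not required.

(a) schedule shift > 12h — met.
(b) not employee-requested — satisfied.
(c) no CBA — not satisfied.
(1): T AND T AND F → false.
(2) not (fixed location) — not satisfied.
(3) hours reduced — not met.
Overall: F OR F OR F → false.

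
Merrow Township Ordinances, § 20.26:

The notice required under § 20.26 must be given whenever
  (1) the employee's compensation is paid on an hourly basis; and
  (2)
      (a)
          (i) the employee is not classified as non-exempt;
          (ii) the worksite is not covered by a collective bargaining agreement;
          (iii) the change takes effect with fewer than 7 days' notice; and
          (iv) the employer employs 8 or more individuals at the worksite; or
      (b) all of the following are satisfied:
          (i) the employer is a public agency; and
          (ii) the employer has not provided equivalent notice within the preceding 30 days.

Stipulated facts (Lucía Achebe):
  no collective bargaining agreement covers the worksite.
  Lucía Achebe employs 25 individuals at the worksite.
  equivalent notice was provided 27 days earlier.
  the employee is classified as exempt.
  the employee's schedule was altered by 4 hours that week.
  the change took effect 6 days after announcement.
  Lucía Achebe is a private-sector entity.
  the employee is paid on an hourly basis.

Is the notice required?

(1) hourly-paid — met.
(i) not (non-exempt) — met.
(ii) no CBA — satisfied.
(iii) < 7 days' notice — met.
(iv) ≥ 8 at site — satisfied.
(a): T AND T AND T AND T → true.
(i) public agency — fails.
(ii) no recent notice — fails.
(b): F AND F → false.
So (2) is satisfied (T OR F).
Overall: T AND T → true.

Yes — required.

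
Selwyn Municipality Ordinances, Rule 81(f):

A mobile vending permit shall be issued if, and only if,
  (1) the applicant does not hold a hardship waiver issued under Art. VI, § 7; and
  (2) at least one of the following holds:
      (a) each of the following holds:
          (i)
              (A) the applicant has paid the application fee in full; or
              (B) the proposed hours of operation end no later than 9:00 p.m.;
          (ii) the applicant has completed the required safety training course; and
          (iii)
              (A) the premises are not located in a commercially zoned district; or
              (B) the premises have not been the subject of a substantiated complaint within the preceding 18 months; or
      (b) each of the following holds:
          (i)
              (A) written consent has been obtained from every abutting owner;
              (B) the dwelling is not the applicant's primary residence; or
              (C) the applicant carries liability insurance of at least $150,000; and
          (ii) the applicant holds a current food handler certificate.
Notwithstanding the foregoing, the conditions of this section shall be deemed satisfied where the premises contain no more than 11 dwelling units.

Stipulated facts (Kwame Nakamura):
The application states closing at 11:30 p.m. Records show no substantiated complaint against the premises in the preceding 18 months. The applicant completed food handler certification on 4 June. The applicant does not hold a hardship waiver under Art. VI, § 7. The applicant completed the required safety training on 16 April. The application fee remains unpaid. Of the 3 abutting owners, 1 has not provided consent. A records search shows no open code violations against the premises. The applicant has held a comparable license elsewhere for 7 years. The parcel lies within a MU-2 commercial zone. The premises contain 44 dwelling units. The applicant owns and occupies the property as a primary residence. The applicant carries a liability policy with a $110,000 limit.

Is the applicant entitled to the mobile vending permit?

(1) not (hardship waiver) — satisfied.
(A) fee paid — fails.
(B) closes by 9 p.m. — not met.
So (i) is not satisfied (F OR F).
(ii) safety training — satisfied.
(A) not (commercially zoned) — not satisfied.
(B) no complaint in 18 mo. — holds.
So (iii) is satisfied (F OR T).
So (a) is not satisfied (F AND T AND T).
(A) all abutters consent — not satisfied.
(B) not (primary residence) — not met.
(C) insurance ≥ $150,000 — fails.
(i): F OR F OR F → false.
(ii) food handler cert. — met.
(b) = F AND T = false.
So (2) is not satisfied (F OR F).
Overall = T AND F = false.
Exception (≤ 11 units) — not satisfied.
Result: main false OR exception false → false.

No — denied.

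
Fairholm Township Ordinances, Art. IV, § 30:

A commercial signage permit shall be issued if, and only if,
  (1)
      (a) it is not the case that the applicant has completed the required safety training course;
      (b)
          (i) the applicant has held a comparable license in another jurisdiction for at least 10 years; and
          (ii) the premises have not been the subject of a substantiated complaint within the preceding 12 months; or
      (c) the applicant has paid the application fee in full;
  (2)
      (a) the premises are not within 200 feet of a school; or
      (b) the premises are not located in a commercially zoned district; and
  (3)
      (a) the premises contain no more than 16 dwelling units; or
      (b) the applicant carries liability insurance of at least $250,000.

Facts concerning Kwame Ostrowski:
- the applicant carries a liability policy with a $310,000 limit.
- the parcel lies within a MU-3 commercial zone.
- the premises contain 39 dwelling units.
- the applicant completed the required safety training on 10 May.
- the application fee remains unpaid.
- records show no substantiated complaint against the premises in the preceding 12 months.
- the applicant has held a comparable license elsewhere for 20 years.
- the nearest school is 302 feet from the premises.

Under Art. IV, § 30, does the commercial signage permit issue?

(a) not (safety training) — not met.
(i) prior license ≥ 10 yr — satisfied.
(ii) no complaint in 12 mo. — holds.
So (b) is satisfied (T AND T).
(c) fee paid — not satisfied.
(1): F OR T OR F → true.
(a) ≥200 ft from school — holds.
(b) not (commercially zoned) — not met.
(2) = T OR F = true.
(a) ≤ 16 units — not met.
(b) insurance ≥ $250,000 — satisfied.
(3) = F OR T = true.
Overall: T AND T AND T → true.

Yes — granted.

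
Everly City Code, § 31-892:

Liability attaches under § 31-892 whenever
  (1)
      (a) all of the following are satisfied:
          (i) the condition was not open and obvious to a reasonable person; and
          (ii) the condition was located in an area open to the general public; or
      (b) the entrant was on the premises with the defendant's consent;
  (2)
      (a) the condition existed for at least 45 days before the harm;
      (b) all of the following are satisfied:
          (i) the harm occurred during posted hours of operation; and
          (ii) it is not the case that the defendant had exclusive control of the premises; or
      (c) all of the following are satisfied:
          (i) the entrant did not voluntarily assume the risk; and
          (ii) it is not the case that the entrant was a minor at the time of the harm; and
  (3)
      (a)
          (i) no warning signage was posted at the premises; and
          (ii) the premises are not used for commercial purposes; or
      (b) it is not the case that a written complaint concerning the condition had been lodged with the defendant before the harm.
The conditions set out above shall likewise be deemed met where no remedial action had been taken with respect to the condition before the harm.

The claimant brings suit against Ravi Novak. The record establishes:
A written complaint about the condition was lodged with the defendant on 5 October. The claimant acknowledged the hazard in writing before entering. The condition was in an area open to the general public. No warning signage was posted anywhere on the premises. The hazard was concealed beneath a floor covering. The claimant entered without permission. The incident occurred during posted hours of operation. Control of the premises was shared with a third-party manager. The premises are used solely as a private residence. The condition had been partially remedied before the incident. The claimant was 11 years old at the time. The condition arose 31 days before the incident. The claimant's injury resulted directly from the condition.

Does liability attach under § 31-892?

Yes — liable.

(i) not open/obvious — holds.
(ii) public area — satisfied.
(a) = T AND T = true.
(b) consent to enter — not met.
(1) = T OR F = true.
(a) condition ≥45 days old — not satisfied.
(i) during posted hours — met.
(ii) not (exclusive control) — met.
(b) = T AND T = true.
(i) no assumed risk — fails.
(ii) not (entrant a minor) — fails.
(c) = F AND F = false.
(2): F OR T OR F → true.
(i) no signage posted — met.
(ii) not (commercial use) — satisfied.
So (a) is satisfied (T AND T).
(b) not (complaint lodged) — not satisfied.
(3) = T OR F = true.
Overall: T AND T AND T → true.
Exception (no remedial action) — not satisfied.
Result: main true OR exception false → true.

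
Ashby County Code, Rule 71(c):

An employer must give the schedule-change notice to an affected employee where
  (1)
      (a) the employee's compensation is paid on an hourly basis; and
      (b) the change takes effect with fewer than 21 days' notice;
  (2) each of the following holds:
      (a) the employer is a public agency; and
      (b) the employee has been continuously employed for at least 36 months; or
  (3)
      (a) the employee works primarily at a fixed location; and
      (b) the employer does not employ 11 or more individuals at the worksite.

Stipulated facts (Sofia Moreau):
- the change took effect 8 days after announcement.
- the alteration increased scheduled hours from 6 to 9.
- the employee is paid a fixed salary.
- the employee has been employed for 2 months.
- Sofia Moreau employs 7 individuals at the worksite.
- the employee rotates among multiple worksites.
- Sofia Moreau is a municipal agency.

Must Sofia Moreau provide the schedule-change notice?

(a) hourly-paid — fails.
(b) < 21 days' notice — holds.
(1): F AND T → false.
(a) public agency — met.
(b) tenure ≥ 36 mo. — not met.
(2): T AND F → false.
(a) fixed location — not met.
(b) not (≥ 11 at site) — satisfied.
So (3) is not satisfied (F AND T).
Overall: F OR F OR F → false.

No — not required.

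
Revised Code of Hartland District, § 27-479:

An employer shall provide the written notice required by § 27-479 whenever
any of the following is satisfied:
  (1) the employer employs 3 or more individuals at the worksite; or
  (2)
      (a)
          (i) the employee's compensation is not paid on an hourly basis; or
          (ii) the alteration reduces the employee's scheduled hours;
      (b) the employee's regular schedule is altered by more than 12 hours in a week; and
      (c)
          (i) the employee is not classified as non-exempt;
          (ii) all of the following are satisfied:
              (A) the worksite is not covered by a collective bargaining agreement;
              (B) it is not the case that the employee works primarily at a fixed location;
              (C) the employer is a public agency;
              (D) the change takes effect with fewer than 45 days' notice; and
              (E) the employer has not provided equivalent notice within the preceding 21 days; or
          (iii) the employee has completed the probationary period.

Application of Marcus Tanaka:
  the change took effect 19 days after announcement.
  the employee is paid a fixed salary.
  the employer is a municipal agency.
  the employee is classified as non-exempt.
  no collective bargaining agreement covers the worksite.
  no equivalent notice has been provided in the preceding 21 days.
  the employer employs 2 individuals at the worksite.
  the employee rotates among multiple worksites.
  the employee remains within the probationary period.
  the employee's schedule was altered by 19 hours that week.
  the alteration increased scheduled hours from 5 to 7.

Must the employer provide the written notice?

Yes — required.

(1) ≥ 3 at site — not met.
(i) not (hourly-paid) — holds.
(ii) hours reduced — fails.
(a) = T OR F = true.
(b) schedule shift > 12h — met.
(i) not (non-exempt) — fails.
(A) no CBA — satisfied.
(B) not (fixed location) — holds.
(C) public agency — satisfied.
(D) < 45 days' notice — holds.
(E) no recent notice — met.
(ii) = T AND T AND T AND T AND T = true.
(iii) past probation — fails.
(c): F OR T OR F → true.
(2) = T AND T AND T = true.
Overall = F OR T = true.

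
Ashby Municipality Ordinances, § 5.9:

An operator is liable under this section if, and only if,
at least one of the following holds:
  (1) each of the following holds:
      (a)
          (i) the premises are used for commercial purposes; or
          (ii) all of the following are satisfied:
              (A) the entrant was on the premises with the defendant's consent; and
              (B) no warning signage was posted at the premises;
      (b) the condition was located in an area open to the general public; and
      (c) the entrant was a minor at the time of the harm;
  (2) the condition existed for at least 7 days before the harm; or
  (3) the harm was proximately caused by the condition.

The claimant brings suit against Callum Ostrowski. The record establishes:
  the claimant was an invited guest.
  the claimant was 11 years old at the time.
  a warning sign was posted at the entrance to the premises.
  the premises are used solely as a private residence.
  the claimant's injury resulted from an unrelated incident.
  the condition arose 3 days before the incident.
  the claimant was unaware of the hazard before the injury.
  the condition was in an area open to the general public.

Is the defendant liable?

(i) commercial use — not satisfied.
(A) consent to enter — holds.
(B) no signage posted — fails.
(ii): T AND F → false.
So (a) is not satisfied (F OR F).
(b) public area — satisfied.
(c) entrant a minor — met.
So (1) is not satisfied (F AND T AND T).
(2) condition ≥7 days old — fails.
(3) proximate cause — fails.
Overall: F OR F OR F → false.

No — not liable.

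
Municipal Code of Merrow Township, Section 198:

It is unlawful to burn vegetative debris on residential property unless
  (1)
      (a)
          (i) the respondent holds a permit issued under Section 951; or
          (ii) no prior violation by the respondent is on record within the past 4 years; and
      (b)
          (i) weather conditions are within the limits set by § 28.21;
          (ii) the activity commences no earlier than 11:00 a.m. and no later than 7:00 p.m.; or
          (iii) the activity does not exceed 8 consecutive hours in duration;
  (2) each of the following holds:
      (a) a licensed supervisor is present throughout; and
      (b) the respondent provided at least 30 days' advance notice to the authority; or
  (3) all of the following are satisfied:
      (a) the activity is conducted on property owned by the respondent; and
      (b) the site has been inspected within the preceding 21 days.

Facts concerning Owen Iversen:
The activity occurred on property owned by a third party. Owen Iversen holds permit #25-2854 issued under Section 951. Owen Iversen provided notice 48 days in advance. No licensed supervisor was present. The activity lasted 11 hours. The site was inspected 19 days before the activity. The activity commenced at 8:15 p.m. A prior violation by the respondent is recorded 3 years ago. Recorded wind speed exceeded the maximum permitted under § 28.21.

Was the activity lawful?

(i) holds permit — satisfied.
(ii) no prior violation — fails.
(a): T OR F → true.
(i) weather ok — not met.
(ii) start within hours — not met.
(iii) ≤ 8 hrs duration — fails.
(b) = F OR F OR F = false.
So (1) is not satisfied (T AND F).
(a) supervisor present — fails.
(b) ≥30 days' notice — holds.
(2) = F AND T = false.
(a) own property — not met.
(b) site inspected — met.
(3) = F AND T = false.
Overall: F OR F OR F → false.

No — unlawful.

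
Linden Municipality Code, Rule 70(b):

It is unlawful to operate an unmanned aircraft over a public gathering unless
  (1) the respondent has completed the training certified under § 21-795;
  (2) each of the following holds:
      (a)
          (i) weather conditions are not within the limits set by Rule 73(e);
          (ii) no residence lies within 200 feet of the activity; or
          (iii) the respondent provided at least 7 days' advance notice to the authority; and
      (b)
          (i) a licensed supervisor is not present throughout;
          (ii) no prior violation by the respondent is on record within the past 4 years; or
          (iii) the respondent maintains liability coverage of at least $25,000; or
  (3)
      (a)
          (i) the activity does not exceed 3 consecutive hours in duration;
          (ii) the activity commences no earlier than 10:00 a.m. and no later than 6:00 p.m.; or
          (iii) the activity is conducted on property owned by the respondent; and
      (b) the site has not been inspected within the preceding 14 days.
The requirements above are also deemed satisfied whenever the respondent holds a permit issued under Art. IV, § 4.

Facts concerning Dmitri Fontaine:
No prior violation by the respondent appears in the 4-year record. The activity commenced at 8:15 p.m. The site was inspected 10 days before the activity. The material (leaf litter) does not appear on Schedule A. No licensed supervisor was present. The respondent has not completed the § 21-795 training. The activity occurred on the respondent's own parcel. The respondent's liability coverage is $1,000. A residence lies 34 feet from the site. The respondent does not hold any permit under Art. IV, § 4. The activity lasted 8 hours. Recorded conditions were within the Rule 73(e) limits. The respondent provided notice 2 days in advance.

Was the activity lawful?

No — unlawful.

(1) training certified — fails.
(i) not (weather ok) — not met.
(ii) no residence in 200 ft — fails.
(iii) ≥7 days' notice — not met.
(a) = F OR F OR F = false.
(i) not (supervisor present) — holds.
(ii) no prior violation — satisfied.
(iii) coverage ≥ $25,000 — not met.
So (b) is satisfied (T OR T OR F).
(2) = F AND T = false.
(i) ≤ 3 hrs duration — not satisfied.
(ii) start within hours — not met.
(iii) own property — holds.
(a): F OR F OR T → true.
(b) not (site inspected) — not satisfied.
(3) = T AND F = false.
So Overall is not satisfied (F OR F OR F).
Exception (holds permit) — not satisfied.
Result: main false OR exception false → false.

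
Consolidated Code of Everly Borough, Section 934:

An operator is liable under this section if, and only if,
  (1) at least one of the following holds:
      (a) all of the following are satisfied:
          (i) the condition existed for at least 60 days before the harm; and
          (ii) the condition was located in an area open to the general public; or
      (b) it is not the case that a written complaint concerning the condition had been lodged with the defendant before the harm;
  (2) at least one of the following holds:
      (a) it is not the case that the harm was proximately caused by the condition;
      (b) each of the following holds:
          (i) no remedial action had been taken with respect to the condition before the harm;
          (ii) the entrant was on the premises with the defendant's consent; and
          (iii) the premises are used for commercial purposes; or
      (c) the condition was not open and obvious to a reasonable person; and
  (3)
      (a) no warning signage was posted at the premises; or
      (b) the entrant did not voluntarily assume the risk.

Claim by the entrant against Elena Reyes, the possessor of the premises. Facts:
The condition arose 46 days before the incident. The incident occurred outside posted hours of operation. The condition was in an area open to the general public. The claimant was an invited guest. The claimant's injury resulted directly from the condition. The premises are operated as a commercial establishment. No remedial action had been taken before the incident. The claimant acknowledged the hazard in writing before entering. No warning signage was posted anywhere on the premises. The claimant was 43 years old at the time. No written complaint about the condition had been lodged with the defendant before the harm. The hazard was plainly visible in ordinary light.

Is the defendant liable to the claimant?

Yes — liable.

(i) condition ≥60 days old — not satisfied.
(ii) public area — satisfied.
So (a) is not satisfied (F AND T).
(b) not (complaint lodged) — satisfied.
(1) = F OR T = true.
(a) not (proximate cause) — not satisfied.
(i) no remedial action — holds.
(ii) consent to enter — satisfied.
(iii) commercial use — satisfied.
(b): T AND T AND T → true.
(c) not open/obvious — not satisfied.
So (2) is satisfied (F OR T OR F).
(a) no signage posted — holds.
(b) no assumed risk — fails.
So (3) is satisfied (T OR F).
So Overall is satisfied (T AND T AND T).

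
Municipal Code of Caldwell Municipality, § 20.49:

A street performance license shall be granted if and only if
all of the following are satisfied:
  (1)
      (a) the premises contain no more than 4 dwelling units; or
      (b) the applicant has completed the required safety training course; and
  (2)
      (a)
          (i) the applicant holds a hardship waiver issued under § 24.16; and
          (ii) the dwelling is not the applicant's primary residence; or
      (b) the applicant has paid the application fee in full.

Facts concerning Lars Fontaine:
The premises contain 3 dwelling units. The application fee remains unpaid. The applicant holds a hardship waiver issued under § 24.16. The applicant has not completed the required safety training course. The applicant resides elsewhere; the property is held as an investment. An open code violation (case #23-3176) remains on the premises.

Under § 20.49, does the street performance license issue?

Yes — granted.

(a) ≤ 4 units — holds.
(b) safety training — not satisfied.
(1) = T OR F = true.
(i) hardship waiver — holds.
(ii) not (primary residence) — met.
So (a) is satisfied (T AND T).
(b) fee paid — not satisfied.
(2): T OR F → true.
Overall = T AND T = true.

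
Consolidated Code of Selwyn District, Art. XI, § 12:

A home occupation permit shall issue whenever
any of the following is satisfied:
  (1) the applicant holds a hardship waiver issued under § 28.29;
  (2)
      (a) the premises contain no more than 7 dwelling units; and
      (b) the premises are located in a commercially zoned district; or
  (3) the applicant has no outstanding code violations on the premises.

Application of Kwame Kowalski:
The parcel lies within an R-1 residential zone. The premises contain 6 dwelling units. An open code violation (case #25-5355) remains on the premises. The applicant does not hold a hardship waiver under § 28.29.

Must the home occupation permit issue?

No — denied.

(1) hardship waiver — not met.
(a) ≤ 7 units — satisfied.
(b) commercially zoned — not satisfied.
(2): T AND F → false.
(3) no code violations — not met.
Overall: F OR F OR F → false.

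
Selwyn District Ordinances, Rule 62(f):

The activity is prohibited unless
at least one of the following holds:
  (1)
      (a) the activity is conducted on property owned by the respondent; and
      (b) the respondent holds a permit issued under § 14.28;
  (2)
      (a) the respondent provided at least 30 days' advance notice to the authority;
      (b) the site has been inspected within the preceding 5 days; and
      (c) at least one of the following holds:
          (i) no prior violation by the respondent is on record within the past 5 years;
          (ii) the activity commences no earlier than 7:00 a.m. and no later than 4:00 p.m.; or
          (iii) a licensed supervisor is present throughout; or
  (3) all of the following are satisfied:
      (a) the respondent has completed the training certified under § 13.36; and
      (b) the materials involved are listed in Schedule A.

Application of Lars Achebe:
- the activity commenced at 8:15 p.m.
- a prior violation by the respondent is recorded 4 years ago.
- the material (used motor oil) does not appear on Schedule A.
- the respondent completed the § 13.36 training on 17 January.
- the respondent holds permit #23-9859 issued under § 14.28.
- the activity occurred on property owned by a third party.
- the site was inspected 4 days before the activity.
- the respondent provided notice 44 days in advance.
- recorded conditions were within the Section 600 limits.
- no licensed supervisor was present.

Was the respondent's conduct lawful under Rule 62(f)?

(a) own property — not satisfied.
(b) holds permit — met.
So (1) is not satisfied (F AND T).
(a) ≥30 days' notice — holds.
(b) site inspected — satisfied.
(i) no prior violation — fails.
(ii) start within hours — fails.
(iii) supervisor present — fails.
(c): F OR F OR F → false.
(2) = T AND T AND F = false.
(a) training certified — met.
(b) Schedule A material — not satisfied.
(3) = T AND F = false.
Overall = F OR F OR F = false.

No — unlawful.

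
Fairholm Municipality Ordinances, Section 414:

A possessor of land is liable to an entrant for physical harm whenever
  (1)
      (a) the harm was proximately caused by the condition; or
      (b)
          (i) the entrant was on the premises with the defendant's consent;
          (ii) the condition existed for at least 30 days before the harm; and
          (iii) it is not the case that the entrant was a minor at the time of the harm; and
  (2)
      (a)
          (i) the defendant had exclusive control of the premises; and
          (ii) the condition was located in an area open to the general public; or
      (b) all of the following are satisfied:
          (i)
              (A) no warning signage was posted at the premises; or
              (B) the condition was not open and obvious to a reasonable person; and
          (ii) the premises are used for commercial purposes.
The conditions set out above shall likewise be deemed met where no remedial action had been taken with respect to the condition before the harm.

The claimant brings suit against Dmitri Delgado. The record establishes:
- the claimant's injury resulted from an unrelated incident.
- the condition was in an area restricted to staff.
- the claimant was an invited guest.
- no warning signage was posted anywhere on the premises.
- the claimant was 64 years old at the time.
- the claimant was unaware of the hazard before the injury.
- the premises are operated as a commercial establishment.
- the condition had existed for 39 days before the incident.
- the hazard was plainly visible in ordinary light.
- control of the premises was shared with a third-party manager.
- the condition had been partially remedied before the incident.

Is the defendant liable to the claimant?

(a) proximate cause — not satisfied.
(i) consent to enter — satisfied.
(ii) condition ≥30 days old — satisfied.
(iii) not (entrant a minor) — satisfied.
(b): T AND T AND T → true.
So (1) is satisfied (F OR T).
(i) exclusive control — fails.
(ii) public area — fails.
(a) = F AND F = false.
(A) no signage posted — met.
(B) not open/obvious — not satisfied.
(i) = T OR F = true.
(ii) commercial use — met.
(b) = T AND T = true.
(2): F OR T → true.
Overall = T AND T = true.
Exception (no remedial action) — not satisfied.
Result: main true OR exception false → true.

Yes — liable.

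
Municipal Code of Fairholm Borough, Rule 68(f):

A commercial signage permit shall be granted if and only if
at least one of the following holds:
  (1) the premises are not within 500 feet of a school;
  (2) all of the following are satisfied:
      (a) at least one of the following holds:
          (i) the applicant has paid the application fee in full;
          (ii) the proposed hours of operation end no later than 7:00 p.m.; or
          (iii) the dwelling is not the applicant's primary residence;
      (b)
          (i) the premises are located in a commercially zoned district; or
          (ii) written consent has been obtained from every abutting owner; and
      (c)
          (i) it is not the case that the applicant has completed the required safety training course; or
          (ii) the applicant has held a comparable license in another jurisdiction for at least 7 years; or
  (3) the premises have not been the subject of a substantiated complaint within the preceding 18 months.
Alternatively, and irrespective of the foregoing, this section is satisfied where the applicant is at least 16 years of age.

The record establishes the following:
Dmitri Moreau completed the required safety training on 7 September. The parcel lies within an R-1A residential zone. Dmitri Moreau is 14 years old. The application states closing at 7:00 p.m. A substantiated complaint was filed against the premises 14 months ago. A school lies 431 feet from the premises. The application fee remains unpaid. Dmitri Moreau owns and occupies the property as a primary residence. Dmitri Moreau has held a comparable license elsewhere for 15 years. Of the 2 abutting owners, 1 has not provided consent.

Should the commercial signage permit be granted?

No — denied.

(1) ≥500 ft from school — not met.
(i) fee paid — not satisfied.
(ii) closes by 7 p.m. — met.
(iii) not (primary residence) — fails.
(a) = F OR T OR F = true.
(i) commercially zoned — fails.
(ii) all abutters consent — fails.
(b) = F OR F = false.
(i) not (safety training) — not satisfied.
(ii) prior license ≥ 7 yr — met.
So (c) is satisfied (F OR T).
(2) = T AND F AND T = false.
(3) no complaint in 18 mo. — not met.
Overall = F OR F OR F = false.
Exception (age ≥ 16) — not satisfied.
Result: main false OR exception false → false.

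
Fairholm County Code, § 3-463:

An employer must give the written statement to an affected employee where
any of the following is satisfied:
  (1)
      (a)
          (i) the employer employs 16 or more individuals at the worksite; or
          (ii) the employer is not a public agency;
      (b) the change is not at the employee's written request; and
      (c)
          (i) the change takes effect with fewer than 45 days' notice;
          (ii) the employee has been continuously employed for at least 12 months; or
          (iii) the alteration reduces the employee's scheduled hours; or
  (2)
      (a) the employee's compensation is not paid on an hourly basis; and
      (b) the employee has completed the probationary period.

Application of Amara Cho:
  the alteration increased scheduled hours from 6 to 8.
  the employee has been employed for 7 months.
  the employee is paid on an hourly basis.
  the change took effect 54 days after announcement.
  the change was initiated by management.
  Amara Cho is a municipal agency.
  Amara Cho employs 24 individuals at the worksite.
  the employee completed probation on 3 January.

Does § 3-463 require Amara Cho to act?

No — not required.

(i) ≥ 16 at site — satisfied.
(ii) not (public agency) — not satisfied.
(a) = T OR F = true.
(b) not employee-requested — holds.
(i) < 45 days' notice — fails.
(ii) tenure ≥ 12 mo. — not satisfied.
(iii) hours reduced — not met.
(c): F OR F OR F → false.
So (1) is not satisfied (T AND T AND F).
(a) not (hourly-paid) — not satisfied.
(b) past probation — met.
So (2) is not satisfied (F AND T).
So Overall is not satisfied (F OR F).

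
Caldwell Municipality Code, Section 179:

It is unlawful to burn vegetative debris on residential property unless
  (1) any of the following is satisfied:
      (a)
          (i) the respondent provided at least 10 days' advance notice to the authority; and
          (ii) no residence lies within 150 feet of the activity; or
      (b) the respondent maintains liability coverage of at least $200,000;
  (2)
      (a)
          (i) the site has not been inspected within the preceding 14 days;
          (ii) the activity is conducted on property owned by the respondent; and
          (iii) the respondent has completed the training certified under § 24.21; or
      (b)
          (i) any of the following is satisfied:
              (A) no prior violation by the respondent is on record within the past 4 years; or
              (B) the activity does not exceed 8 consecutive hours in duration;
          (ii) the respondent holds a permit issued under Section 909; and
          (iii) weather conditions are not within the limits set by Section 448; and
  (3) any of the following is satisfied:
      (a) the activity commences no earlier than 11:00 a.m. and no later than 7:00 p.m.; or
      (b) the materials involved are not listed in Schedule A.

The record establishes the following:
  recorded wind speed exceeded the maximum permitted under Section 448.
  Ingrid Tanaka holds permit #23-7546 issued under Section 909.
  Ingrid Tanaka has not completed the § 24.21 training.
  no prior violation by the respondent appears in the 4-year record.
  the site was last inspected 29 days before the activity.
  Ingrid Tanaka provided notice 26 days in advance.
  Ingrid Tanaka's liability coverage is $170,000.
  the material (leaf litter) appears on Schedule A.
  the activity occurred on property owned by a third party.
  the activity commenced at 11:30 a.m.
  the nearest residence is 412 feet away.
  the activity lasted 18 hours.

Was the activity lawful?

Yes — lawful.

(i) ≥10 days' notice — holds.
(ii) no residence in 150 ft — met.
(a) = T AND T = true.
(b) coverage ≥ $200,000 — fails.
(1) = T OR F = true.
(i) not (site inspected) — met.
(ii) own property — not satisfied.
(iii) training certified — not satisfied.
So (a) is not satisfied (T AND F AND F).
(A) no prior violation — met.
(B) ≤ 8 hrs duration — not met.
So (i) is satisfied (T OR F).
(ii) holds permit — satisfied.
(iii) not (weather ok) — holds.
(b): T AND T AND T → true.
(2): F OR T → true.
(a) start within hours — met.
(b) not (Schedule A material) — fails.
(3): T OR F → true.
Overall = T AND T AND T = true.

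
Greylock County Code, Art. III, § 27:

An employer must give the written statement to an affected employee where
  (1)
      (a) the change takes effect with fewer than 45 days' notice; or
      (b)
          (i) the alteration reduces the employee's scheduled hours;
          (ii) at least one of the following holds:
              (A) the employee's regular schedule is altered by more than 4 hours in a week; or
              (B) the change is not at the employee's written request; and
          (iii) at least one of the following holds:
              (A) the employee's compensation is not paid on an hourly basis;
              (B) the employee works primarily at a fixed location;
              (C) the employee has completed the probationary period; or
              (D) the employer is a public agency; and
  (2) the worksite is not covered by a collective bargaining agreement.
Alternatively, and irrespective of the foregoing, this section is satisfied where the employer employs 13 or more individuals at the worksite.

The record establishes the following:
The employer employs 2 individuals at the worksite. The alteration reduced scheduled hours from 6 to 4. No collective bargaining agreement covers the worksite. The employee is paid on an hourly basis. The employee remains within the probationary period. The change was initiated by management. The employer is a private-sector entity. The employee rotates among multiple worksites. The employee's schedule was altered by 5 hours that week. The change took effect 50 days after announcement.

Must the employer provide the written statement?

(a) < 45 days' notice — not satisfied.
(i) hours reduced — met.
(A) schedule shift > 4h — holds.
(B) not employee-requested — satisfied.
(ii): T OR T → true.
(A) not (hourly-paid) — not satisfied.
(B) fixed location — fails.
(C) past probation — not satisfied.
(D) public agency — not satisfied.
(iii) = F OR F OR F OR F = false.
So (b) is not satisfied (T AND T AND F).
So (1) is not satisfied (F OR F).
(2) no CBA — holds.
Overall = F AND T = false.
Exception (≥ 13 at site) — not satisfied.
Result: main false OR exception false → false.

No — not required.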